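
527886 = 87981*6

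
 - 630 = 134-764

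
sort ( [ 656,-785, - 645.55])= [  -  785, - 645.55, 656]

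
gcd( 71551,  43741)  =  1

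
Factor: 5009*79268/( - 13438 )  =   - 2^1*7^1*19^1*149^1*5009^1*6719^(-1)=- 198526706/6719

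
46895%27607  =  19288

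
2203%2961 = 2203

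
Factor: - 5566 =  - 2^1*11^2*23^1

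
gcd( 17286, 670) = 134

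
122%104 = 18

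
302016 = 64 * 4719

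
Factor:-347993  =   - 347993^1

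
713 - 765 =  - 52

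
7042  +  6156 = 13198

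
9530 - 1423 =8107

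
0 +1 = 1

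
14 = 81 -67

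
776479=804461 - 27982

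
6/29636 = 3/14818 = 0.00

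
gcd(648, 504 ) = 72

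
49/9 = 5 + 4/9 =5.44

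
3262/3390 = 1631/1695 = 0.96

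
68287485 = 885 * 77161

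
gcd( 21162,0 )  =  21162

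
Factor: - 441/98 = -2^( - 1)*3^2 =- 9/2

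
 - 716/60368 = - 1 + 14913/15092 = - 0.01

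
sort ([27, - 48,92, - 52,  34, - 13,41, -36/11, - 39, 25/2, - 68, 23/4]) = [-68, - 52, - 48, -39 , - 13, - 36/11,23/4, 25/2, 27,34,41,92]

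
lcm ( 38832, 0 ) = 0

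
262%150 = 112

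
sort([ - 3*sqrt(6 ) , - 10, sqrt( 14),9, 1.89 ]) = [ - 10, - 3*sqrt( 6) , 1.89, sqrt( 14 ),  9]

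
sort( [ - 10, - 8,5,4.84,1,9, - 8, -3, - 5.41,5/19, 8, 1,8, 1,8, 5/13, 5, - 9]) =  [ - 10, - 9 ,  -  8,-8, - 5.41,-3,5/19 , 5/13,1,  1,1,4.84,5 , 5,8,8,  8,9 ]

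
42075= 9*4675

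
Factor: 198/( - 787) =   -  2^1*3^2*11^1*787^( - 1) 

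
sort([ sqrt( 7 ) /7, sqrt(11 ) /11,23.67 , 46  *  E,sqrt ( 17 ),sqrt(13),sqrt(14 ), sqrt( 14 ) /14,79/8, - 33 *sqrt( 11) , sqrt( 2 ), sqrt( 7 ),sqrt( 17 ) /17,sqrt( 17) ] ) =[ - 33 * sqrt(  11 ), sqrt( 17) /17,sqrt( 14)/14,sqrt( 11)/11, sqrt(7 ) /7, sqrt( 2 ),sqrt( 7 ),  sqrt (13 ), sqrt( 14 ),sqrt ( 17), sqrt( 17),79/8,23.67, 46*E]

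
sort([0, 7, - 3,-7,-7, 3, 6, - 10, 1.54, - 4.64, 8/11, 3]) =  [ - 10, - 7, - 7,-4.64,- 3, 0 , 8/11,  1.54,3, 3, 6,7 ] 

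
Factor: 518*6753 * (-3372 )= -2^3 * 3^2*7^1* 37^1*281^1*2251^1=-  11795438088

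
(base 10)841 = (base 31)R4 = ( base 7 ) 2311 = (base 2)1101001001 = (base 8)1511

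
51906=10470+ 41436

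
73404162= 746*98397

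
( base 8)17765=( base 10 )8181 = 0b1111111110101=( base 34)72L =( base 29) 9l3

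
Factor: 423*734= 2^1* 3^2*47^1*367^1 = 310482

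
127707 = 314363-186656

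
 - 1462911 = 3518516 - 4981427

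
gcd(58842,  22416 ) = 2802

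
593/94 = 6  +  29/94 = 6.31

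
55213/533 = 103 +314/533 = 103.59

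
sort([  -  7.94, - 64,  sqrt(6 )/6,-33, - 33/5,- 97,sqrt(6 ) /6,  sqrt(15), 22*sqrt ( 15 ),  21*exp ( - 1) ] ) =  [ - 97 , - 64, - 33, - 7.94 , - 33/5 , sqrt(6 )/6, sqrt(6 )/6 , sqrt( 15),  21*exp(-1), 22*sqrt( 15) ] 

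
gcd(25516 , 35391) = 1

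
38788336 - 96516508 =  - 57728172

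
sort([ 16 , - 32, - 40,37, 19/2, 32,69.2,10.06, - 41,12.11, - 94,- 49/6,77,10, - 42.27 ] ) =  [ - 94 , - 42.27, - 41, - 40, - 32, - 49/6,19/2,10,10.06,12.11, 16,  32, 37, 69.2 , 77 ]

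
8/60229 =8/60229 =0.00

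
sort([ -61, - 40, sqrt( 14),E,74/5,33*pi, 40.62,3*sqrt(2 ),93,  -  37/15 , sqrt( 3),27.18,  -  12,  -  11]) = [ - 61 , - 40, - 12, - 11,-37/15,sqrt (3),E,sqrt(14) , 3 * sqrt (2),74/5,27.18,40.62,93,33*pi]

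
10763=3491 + 7272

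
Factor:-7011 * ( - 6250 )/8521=43818750/8521 = 2^1*3^2*5^5* 19^1*41^1*8521^( - 1) 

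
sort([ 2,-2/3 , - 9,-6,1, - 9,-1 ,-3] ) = [-9, - 9, - 6, - 3, - 1, - 2/3, 1,2]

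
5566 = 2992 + 2574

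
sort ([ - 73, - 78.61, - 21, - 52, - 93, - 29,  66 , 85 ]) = [-93, - 78.61, - 73, - 52, - 29, - 21, 66, 85]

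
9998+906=10904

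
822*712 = 585264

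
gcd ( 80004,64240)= 4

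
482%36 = 14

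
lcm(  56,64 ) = 448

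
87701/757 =87701/757 = 115.85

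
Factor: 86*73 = 2^1*43^1*73^1= 6278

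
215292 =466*462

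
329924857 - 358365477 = -28440620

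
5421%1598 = 627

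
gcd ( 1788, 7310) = 2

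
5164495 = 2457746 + 2706749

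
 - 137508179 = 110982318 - 248490497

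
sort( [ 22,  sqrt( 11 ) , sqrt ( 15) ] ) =[ sqrt (11),sqrt(15 ),22] 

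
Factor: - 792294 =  - 2^1*3^1*132049^1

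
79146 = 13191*6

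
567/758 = 567/758 = 0.75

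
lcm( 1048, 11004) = 22008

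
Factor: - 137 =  - 137^1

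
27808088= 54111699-26303611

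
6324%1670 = 1314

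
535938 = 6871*78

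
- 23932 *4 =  - 95728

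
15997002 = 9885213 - - 6111789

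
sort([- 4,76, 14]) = [-4, 14, 76 ]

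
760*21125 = 16055000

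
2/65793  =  2/65793 = 0.00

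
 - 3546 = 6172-9718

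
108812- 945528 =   -  836716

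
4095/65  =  63 = 63.00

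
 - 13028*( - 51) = 664428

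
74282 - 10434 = 63848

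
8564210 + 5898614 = 14462824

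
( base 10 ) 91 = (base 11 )83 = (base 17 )56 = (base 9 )111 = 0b1011011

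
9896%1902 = 386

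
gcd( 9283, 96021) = 1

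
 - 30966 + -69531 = - 100497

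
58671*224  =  13142304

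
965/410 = 193/82 = 2.35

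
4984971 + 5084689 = 10069660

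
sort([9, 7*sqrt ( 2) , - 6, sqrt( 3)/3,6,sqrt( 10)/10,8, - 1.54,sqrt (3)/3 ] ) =[ - 6, - 1.54, sqrt( 10)/10,sqrt( 3 ) /3, sqrt( 3)/3,6, 8,9, 7*sqrt( 2 )]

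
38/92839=38/92839 = 0.00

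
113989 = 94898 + 19091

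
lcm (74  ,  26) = 962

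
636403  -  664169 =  - 27766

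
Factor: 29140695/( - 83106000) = -2^( - 4)*3^( - 4)*5^( - 2)*19^(-1)*215857^1 = - 215857/615600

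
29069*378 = 10988082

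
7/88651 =7/88651  =  0.00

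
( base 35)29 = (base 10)79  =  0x4f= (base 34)2B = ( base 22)3D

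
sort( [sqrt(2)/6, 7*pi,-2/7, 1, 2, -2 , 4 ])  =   [ - 2, - 2/7, sqrt (2)/6 , 1 , 2,4, 7 * pi]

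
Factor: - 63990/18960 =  - 2^ ( - 3)*3^3 = - 27/8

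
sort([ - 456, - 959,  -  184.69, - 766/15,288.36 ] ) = [-959, - 456,-184.69, - 766/15,  288.36]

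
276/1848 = 23/154 = 0.15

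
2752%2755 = 2752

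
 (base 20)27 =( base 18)2b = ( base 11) 43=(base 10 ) 47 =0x2F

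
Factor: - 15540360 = -2^3*3^1 *5^1 * 11^1 * 61^1*193^1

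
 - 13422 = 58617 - 72039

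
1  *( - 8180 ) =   -  8180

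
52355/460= 113 +75/92 = 113.82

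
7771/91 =7771/91  =  85.40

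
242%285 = 242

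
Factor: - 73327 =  - 73327^1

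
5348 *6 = 32088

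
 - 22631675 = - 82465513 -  - 59833838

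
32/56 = 4/7 = 0.57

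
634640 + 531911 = 1166551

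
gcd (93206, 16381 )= 1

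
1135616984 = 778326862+357290122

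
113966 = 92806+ 21160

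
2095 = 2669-574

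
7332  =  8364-1032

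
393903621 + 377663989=771567610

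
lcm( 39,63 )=819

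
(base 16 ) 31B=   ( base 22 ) 1e3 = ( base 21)1gi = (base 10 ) 795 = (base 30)qf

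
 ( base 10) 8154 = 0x1fda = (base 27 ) B50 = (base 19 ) 13B3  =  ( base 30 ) 91o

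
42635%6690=2495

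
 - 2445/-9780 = 1/4 = 0.25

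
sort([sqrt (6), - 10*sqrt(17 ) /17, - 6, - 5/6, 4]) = [ - 6, - 10*sqrt(17)/17, - 5/6, sqrt( 6 ), 4]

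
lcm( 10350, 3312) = 82800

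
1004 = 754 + 250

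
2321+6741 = 9062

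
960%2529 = 960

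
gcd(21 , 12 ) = 3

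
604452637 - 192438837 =412013800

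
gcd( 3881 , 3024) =1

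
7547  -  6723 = 824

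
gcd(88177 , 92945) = 1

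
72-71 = 1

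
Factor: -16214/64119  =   - 22/87 = - 2^1*3^( - 1) * 11^1*29^( - 1 ) 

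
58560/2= 29280 = 29280.00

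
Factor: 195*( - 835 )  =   - 3^1 * 5^2*13^1 * 167^1= - 162825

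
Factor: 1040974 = 2^1 * 11^1*47317^1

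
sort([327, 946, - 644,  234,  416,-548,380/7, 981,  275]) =[ - 644, - 548,380/7,234, 275, 327, 416,946,981 ] 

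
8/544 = 1/68 = 0.01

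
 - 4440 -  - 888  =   - 3552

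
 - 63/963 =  - 1 +100/107 = - 0.07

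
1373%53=48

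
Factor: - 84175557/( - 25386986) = 2^ ( - 1 )*3^1*23^( - 1) *647^( - 1 )*853^( - 1)*28058519^1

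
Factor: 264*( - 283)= -74712  =  - 2^3 * 3^1*11^1*283^1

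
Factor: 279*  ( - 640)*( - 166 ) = 2^8 * 3^2*5^1*31^1 * 83^1 = 29640960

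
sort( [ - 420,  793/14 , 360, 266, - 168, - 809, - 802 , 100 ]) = [ - 809, - 802, - 420, - 168, 793/14 , 100,266  ,  360 ]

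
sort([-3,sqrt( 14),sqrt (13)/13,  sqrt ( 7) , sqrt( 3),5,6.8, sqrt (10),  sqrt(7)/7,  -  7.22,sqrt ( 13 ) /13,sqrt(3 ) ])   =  [  -  7.22, - 3, sqrt( 13 ) /13,sqrt ( 13 )/13,sqrt ( 7)/7,sqrt( 3 ),sqrt(3 ),sqrt(7), sqrt(10),  sqrt( 14), 5, 6.8 ]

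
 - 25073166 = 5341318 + -30414484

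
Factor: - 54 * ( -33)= 2^1 * 3^4*11^1 = 1782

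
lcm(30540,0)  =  0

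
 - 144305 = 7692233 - 7836538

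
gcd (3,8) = 1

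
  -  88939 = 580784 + -669723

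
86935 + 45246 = 132181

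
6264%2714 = 836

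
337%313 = 24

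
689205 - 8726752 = -8037547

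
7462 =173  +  7289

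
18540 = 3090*6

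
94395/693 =4495/33= 136.21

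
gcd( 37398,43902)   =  1626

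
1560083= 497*3139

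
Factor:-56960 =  - 2^7*5^1*  89^1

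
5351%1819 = 1713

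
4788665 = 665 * 7201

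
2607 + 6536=9143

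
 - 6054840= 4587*( - 1320 ) 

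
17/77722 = 17/77722 = 0.00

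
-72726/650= - 36363/325= - 111.89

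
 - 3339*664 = -2217096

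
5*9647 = 48235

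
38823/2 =38823/2 = 19411.50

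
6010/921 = 6010/921 = 6.53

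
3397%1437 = 523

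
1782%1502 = 280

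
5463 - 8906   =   - 3443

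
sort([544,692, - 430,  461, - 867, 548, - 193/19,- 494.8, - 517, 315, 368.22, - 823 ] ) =[ - 867, - 823, - 517, - 494.8, - 430, - 193/19, 315, 368.22, 461, 544,548, 692]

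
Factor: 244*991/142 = 2^1*61^1 * 71^( - 1)* 991^1 = 120902/71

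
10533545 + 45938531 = 56472076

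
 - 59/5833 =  - 59/5833= -0.01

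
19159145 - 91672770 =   -  72513625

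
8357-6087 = 2270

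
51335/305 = 10267/61= 168.31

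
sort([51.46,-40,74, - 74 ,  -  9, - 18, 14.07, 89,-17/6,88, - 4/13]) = [ - 74 ,-40,-18 ,-9, - 17/6, - 4/13, 14.07, 51.46, 74 , 88 , 89]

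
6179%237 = 17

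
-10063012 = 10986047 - 21049059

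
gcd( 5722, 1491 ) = 1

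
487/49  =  487/49= 9.94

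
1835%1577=258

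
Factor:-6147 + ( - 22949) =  - 29096= - 2^3*3637^1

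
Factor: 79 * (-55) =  - 4345 = - 5^1*11^1*79^1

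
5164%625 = 164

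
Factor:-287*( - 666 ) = 191142 = 2^1*3^2 * 7^1*37^1*41^1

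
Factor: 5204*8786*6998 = 2^4*23^1*191^1*1301^1*3499^1=319964963312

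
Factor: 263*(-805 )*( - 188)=39802420 = 2^2 * 5^1*7^1*23^1*47^1*263^1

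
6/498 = 1/83 = 0.01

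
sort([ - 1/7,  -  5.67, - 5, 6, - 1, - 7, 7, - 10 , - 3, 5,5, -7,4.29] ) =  [ - 10, - 7, - 7, - 5.67, - 5 ,  -  3,-1, - 1/7, 4.29, 5,5, 6, 7 ] 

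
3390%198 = 24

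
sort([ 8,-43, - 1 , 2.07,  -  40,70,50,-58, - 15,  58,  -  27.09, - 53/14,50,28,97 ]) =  [ - 58,-43,-40,-27.09 , - 15,  -  53/14,-1, 2.07,8,  28, 50,  50,58,  70,97]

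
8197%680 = 37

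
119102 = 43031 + 76071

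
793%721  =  72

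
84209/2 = 42104 + 1/2 = 42104.50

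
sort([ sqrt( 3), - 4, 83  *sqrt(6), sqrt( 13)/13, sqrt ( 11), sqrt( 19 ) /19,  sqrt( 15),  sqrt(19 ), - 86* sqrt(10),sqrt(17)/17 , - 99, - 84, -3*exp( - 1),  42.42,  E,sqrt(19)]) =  [ -86 *sqrt(10), - 99, - 84, - 4,-3*exp(-1),sqrt( 19 )/19, sqrt (17)/17,sqrt (13)/13,sqrt( 3),E , sqrt(11) , sqrt(15) , sqrt(19), sqrt( 19),42.42 , 83*sqrt( 6) ]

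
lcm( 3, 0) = 0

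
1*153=153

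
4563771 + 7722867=12286638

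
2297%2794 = 2297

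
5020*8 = 40160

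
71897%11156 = 4961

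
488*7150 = 3489200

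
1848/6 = 308=308.00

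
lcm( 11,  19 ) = 209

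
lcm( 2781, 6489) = 19467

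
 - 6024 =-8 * 753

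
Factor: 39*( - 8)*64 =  - 19968 = - 2^9*3^1*13^1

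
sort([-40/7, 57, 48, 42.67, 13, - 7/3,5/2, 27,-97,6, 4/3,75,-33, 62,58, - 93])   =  [ - 97, - 93,-33, - 40/7, -7/3, 4/3 , 5/2, 6, 13,27,42.67,48,57,58, 62,  75]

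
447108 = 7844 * 57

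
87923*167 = 14683141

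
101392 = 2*50696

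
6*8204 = 49224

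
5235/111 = 1745/37 = 47.16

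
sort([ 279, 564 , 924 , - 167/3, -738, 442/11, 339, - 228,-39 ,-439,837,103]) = [-738,- 439 , - 228,-167/3, - 39, 442/11,103,279, 339,564,837 , 924 ] 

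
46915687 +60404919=107320606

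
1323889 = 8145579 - 6821690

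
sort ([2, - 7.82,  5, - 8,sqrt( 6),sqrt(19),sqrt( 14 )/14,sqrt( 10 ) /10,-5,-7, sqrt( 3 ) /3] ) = [ - 8, - 7.82,-7, - 5,sqrt( 14)/14,sqrt( 10) /10, sqrt( 3)/3,2,sqrt( 6), sqrt( 19),5 ] 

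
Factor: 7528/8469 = 8/9 = 2^3*3^( - 2)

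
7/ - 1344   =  -1/192   =  -0.01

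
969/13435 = 969/13435 = 0.07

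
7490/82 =3745/41 = 91.34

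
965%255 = 200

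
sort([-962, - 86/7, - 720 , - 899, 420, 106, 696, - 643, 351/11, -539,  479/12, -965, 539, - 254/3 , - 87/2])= [ - 965, - 962, - 899, - 720,-643, - 539, -254/3, - 87/2, - 86/7,351/11 , 479/12,106,420, 539,696] 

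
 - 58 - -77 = 19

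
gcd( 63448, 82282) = 2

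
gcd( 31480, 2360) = 40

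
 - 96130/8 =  - 48065/4 = - 12016.25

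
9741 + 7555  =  17296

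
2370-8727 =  - 6357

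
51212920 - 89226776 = -38013856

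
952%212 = 104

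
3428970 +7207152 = 10636122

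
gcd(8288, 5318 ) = 2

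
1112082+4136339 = 5248421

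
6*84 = 504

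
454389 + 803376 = 1257765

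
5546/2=2773 = 2773.00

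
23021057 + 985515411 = 1008536468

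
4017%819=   741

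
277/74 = 3 + 55/74 = 3.74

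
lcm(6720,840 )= 6720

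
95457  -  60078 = 35379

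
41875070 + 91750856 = 133625926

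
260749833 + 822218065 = 1082967898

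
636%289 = 58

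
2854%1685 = 1169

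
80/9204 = 20/2301 = 0.01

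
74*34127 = 2525398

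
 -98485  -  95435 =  - 193920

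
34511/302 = 34511/302 = 114.27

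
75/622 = 75/622 = 0.12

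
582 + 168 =750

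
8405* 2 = 16810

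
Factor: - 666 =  -2^1*3^2 * 37^1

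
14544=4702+9842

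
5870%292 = 30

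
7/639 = 7/639 = 0.01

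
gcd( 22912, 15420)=4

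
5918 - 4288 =1630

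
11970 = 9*1330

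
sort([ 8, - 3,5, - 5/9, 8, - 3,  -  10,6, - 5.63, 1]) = [-10, - 5.63, - 3, - 3,- 5/9,1,5, 6, 8, 8]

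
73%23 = 4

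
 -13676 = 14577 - 28253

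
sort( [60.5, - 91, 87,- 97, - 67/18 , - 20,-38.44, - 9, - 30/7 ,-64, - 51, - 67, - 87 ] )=[ - 97, - 91, - 87, -67, - 64, - 51, - 38.44, - 20, - 9, - 30/7, - 67/18,60.5,87]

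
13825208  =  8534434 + 5290774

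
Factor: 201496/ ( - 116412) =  - 566/327 = - 2^1*3^(-1)*109^( - 1) * 283^1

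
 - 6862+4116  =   - 2746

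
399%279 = 120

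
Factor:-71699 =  - 71699^1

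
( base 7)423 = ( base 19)b4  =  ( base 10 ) 213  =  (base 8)325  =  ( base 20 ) AD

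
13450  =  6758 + 6692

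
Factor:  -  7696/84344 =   -  2^1*  37^1  *811^(  -  1) = - 74/811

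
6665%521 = 413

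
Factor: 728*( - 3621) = -2636088 = -2^3 * 3^1 *7^1*13^1 * 17^1*71^1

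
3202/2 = 1601= 1601.00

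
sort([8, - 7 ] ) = [ - 7,8 ] 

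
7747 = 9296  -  1549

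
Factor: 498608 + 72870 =571478=2^1*163^1*1753^1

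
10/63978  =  5/31989 = 0.00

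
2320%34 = 8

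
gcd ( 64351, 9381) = 1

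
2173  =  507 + 1666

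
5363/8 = 5363/8= 670.38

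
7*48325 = 338275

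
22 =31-9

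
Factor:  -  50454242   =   - 2^1*73^1*345577^1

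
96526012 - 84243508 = 12282504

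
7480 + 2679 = 10159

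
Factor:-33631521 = -3^1*7^1*11^1* 41^1*53^1*67^1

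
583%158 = 109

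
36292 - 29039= 7253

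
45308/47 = 964 = 964.00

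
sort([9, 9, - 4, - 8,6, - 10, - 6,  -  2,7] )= [  -  10,  -  8, - 6, - 4, - 2,6, 7,9  ,  9]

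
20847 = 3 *6949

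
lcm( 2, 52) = 52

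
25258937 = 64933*389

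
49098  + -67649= - 18551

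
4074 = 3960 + 114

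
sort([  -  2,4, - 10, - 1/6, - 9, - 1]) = [-10, - 9, - 2 , -1, - 1/6, 4] 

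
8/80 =1/10 = 0.10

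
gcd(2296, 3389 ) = 1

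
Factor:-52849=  - 41^1*1289^1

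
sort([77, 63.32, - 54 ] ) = [ - 54, 63.32,77] 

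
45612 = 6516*7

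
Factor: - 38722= - 2^1*19^1*1019^1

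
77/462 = 1/6 = 0.17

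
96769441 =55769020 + 41000421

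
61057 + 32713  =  93770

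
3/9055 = 3/9055 = 0.00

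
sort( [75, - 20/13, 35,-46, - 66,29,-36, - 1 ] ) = [- 66, - 46,- 36, - 20/13, - 1, 29,35,75]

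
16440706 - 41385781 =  - 24945075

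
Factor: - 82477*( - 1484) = 122395868= 2^2 * 7^1*53^1 * 67^1*1231^1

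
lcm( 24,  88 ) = 264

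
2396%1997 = 399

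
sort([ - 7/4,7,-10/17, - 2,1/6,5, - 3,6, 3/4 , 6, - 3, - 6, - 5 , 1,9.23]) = [  -  6 ,-5, - 3,  -  3, - 2, - 7/4 , - 10/17,1/6, 3/4,1,5, 6 , 6, 7,9.23] 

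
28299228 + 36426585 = 64725813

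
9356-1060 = 8296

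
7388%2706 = 1976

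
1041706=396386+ 645320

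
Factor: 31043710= 2^1* 5^1*31^1*239^1*419^1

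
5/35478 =5/35478 = 0.00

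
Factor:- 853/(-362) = 2^(  -  1 )*181^( - 1)* 853^1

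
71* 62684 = 4450564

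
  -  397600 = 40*(-9940) 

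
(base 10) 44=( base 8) 54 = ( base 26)1i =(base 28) 1G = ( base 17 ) 2a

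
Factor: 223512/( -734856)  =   - 139^1*457^(  -  1 ) =-  139/457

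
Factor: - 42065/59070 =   -  47/66 = - 2^(  -  1 )*3^ (-1)*11^( -1)*47^1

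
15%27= 15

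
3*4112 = 12336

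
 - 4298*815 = -3502870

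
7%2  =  1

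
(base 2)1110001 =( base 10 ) 113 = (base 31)3k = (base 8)161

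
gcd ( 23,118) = 1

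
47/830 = 47/830 = 0.06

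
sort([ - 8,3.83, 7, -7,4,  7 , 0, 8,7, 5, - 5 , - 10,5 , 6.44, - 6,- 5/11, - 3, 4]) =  [ - 10, - 8, - 7, - 6,- 5, - 3, - 5/11, 0, 3.83,4,4,5,5,6.44,7,  7,7,8] 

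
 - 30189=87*( - 347 ) 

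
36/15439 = 36/15439 = 0.00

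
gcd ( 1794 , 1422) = 6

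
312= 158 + 154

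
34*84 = 2856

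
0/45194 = 0=0.00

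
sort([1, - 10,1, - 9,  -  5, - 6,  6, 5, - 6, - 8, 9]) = [-10, - 9, - 8, - 6, - 6, - 5,1,  1,5, 6,9]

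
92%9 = 2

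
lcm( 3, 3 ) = 3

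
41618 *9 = 374562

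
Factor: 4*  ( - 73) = - 292 =- 2^2*73^1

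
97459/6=97459/6 = 16243.17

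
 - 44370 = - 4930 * 9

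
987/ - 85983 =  - 329/28661 = - 0.01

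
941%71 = 18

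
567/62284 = 567/62284 =0.01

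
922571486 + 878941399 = 1801512885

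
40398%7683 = 1983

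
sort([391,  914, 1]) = [1, 391,914]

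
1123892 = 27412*41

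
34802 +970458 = 1005260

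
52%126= 52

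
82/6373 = 82/6373  =  0.01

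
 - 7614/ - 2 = 3807 + 0/1 = 3807.00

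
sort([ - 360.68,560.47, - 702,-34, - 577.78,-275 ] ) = [ - 702,-577.78, - 360.68,-275, - 34, 560.47 ]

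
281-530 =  - 249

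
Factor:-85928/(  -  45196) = 21482/11299 = 2^1*23^1*467^1*11299^( - 1 ) 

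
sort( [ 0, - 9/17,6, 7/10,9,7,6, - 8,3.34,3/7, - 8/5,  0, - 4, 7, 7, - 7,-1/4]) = [ - 8 , - 7,  -  4 , - 8/5, - 9/17, - 1/4 , 0, 0,3/7, 7/10,  3.34,6,6, 7, 7, 7,9]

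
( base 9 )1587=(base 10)1213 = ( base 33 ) 13P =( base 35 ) YN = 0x4bd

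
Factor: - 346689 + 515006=168317 = 17^1 * 9901^1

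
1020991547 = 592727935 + 428263612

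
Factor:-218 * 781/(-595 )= 170258/595= 2^1*5^( - 1)*7^( - 1 )*11^1*17^ ( - 1)*71^1 *109^1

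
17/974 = 17/974 = 0.02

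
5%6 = 5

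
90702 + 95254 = 185956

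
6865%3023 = 819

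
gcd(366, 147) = 3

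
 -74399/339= - 220 + 181/339 = - 219.47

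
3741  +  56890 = 60631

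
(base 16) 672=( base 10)1650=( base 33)1h0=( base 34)1EI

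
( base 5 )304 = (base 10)79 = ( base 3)2221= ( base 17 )4B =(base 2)1001111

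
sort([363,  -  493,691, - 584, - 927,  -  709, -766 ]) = [ - 927,  -  766, - 709, - 584, - 493,  363, 691] 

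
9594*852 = 8174088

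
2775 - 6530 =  - 3755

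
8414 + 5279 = 13693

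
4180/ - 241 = -18 + 158/241= - 17.34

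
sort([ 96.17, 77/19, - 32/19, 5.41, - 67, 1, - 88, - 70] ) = [ - 88, - 70, - 67,  -  32/19, 1, 77/19,  5.41, 96.17] 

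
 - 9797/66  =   - 9797/66 = -  148.44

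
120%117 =3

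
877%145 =7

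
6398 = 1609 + 4789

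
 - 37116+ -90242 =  - 127358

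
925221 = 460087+465134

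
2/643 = 2/643 = 0.00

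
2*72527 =145054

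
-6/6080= -1+3037/3040   =  -0.00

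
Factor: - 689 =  - 13^1*53^1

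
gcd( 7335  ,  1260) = 45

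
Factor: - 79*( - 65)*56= 287560 = 2^3 *5^1 * 7^1*13^1 * 79^1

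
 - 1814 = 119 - 1933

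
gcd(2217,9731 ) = 1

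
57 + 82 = 139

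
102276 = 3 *34092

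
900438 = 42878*21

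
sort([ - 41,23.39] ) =[ - 41, 23.39]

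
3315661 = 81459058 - 78143397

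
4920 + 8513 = 13433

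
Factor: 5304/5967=2^3*3^( - 2) = 8/9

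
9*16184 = 145656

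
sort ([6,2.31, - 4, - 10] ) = [ - 10, - 4,2.31, 6 ] 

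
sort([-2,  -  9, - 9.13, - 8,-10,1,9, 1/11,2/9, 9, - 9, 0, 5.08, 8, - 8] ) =[-10,  -  9.13,  -  9,-9, - 8,-8, - 2,0, 1/11,2/9,1, 5.08, 8,9, 9] 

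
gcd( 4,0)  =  4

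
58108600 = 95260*610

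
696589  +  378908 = 1075497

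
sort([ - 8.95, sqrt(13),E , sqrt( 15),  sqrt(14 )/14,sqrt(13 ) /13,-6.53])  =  [-8.95, - 6.53,sqrt(14 ) /14,sqrt (13)/13,E, sqrt( 13), sqrt(15 )] 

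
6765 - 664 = 6101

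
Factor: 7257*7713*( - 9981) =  - 558668918421 = -3^5*41^1*59^1* 857^1*1109^1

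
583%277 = 29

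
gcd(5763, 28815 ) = 5763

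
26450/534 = 49 +142/267 =49.53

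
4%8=4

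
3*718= 2154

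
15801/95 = 166  +  31/95=166.33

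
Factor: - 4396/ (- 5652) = 7/9=3^( - 2) * 7^1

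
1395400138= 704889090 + 690511048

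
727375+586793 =1314168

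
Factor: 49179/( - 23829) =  -47^(  -  1)*97^1   =  - 97/47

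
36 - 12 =24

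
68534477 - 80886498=  -  12352021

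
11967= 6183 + 5784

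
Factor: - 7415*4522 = -2^1 *5^1*7^1*17^1*19^1*1483^1=-33530630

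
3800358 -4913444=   -  1113086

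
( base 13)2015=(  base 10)4412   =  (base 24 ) 7fk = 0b1000100111100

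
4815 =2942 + 1873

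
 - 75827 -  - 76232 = 405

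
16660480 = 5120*3254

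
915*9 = 8235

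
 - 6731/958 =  - 6731/958= - 7.03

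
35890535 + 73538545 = 109429080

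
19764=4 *4941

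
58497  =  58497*1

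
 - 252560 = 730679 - 983239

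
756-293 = 463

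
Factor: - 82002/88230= - 79/85 = - 5^ ( - 1)*17^( - 1)*79^1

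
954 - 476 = 478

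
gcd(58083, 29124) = 3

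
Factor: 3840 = 2^8*3^1*5^1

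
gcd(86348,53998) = 2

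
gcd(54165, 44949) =3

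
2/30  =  1/15= 0.07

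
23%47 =23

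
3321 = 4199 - 878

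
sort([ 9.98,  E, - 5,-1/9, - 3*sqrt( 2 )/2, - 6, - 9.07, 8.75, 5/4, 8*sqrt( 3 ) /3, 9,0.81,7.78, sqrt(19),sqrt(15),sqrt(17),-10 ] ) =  [  -  10, - 9.07 ,  -  6 , - 5, - 3*sqrt( 2)/2, -1/9, 0.81,5/4, E, sqrt(15), sqrt ( 17 ), sqrt( 19),8 * sqrt( 3)/3,7.78, 8.75, 9 , 9.98]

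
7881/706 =11 + 115/706 = 11.16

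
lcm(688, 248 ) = 21328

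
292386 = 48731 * 6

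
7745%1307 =1210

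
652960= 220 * 2968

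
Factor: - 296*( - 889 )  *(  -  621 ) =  - 163412424 = - 2^3 * 3^3*7^1*23^1*37^1*127^1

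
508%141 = 85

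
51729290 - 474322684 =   -  422593394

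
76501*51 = 3901551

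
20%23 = 20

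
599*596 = 357004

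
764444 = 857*892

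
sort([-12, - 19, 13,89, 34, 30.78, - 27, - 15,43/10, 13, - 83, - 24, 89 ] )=[ - 83, - 27, - 24, - 19, - 15, - 12, 43/10, 13,13,30.78,34,89,  89]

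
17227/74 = 17227/74 =232.80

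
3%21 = 3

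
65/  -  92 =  - 65/92  =  - 0.71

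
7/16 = 7/16= 0.44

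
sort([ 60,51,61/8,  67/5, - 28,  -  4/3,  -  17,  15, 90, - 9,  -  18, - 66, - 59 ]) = [-66, -59, - 28 ,-18, - 17, - 9, - 4/3,61/8,67/5,  15  ,  51,  60,90]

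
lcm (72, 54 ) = 216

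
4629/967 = 4629/967=4.79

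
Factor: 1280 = 2^8* 5^1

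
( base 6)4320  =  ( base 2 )1111011000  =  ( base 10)984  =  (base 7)2604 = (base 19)2DF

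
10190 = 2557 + 7633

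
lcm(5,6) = 30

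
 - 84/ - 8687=12/1241  =  0.01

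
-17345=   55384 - 72729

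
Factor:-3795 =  - 3^1 *5^1*11^1*23^1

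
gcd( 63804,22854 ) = 78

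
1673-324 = 1349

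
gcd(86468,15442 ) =2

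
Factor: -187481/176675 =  - 5^ ( - 2 )*7^1*37^(-1)*191^( -1)*26783^1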